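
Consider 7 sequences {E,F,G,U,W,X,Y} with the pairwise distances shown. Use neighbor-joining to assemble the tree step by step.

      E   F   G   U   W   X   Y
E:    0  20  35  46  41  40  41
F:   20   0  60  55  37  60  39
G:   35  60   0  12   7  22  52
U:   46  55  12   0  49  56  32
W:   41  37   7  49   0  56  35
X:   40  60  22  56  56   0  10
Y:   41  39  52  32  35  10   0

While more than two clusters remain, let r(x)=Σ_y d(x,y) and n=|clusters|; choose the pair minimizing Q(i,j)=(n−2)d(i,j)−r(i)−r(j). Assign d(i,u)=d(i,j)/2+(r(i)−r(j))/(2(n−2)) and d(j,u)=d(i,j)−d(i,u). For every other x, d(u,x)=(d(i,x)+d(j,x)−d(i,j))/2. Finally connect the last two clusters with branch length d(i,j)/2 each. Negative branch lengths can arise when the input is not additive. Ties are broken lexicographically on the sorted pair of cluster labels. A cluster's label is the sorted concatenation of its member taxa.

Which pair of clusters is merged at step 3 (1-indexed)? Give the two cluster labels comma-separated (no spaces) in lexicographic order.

step 1: merge (X,Y) at d=10, Q=-403; branch lengths X→17/2, Y→3/2; new cluster XY
  updated: d(E,XY)=71/2, d(F,XY)=89/2, d(G,XY)=32, d(U,XY)=39, d(W,XY)=81/2
step 2: merge (E,F) at d=20, Q=-314; branch lengths E→41/8, F→119/8; new cluster EF
  updated: d(EF,G)=75/2, d(EF,U)=81/2, d(EF,W)=29, d(EF,XY)=30
step 3: merge (G,U) at d=12, Q=-193; branch lengths G→-8/3, U→44/3; new cluster GU
  updated: d(EF,GU)=33, d(GU,W)=22, d(GU,XY)=59/2
step 4: merge (EF,XY) at d=30, Q=-132; branch lengths EF→13, XY→17; new cluster EFXY
  updated: d(EFXY,GU)=65/4, d(EFXY,W)=79/4
step 5: merge (EFXY,GU) at d=65/4, Q=-58; branch lengths EFXY→7, GU→37/4; new cluster EFGUXY
  updated: d(EFGUXY,W)=51/4
step 6: merge (EFGUXY,W) at d=51/4; branch lengths EFGUXY→51/8, W→51/8; new cluster EFGUWXY
final tree: ((((E:41/8,F:119/8):13,(X:17/2,Y:3/2):17):7,(G:-8/3,U:44/3):37/4):51/8,W:51/8)
total length: 101

G,U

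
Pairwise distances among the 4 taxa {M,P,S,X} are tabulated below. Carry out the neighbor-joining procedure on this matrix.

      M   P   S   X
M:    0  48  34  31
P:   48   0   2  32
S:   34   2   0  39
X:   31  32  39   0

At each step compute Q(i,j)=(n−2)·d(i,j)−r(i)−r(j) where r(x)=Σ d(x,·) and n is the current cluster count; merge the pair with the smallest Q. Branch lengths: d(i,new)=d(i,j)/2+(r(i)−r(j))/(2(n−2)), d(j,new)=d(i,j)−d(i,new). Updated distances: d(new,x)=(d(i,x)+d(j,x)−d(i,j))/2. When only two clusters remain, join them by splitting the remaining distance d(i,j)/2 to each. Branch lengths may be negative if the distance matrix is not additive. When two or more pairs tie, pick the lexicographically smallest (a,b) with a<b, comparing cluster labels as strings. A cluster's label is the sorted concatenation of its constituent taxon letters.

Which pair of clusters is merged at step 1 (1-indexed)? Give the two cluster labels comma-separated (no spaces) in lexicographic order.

M,X

iteration 1: select M,X (d=31, Q=-153); attach at lengths (73/4, 51/4); label the merged cluster MX
  updated: d(MX,P)=49/2, d(MX,S)=21
iteration 2: select MX,P (d=49/2, Q=-95/2); attach at lengths (87/4, 11/4); label the merged cluster MPX
  updated: d(MPX,S)=-3/4
iteration 3: select MPX,S (d=-3/4); attach at lengths (-3/8, -3/8); label the merged cluster MPSX
final tree: (((M:73/4,X:51/4):87/4,P:11/4):-3/8,S:-3/8)
total length: 219/4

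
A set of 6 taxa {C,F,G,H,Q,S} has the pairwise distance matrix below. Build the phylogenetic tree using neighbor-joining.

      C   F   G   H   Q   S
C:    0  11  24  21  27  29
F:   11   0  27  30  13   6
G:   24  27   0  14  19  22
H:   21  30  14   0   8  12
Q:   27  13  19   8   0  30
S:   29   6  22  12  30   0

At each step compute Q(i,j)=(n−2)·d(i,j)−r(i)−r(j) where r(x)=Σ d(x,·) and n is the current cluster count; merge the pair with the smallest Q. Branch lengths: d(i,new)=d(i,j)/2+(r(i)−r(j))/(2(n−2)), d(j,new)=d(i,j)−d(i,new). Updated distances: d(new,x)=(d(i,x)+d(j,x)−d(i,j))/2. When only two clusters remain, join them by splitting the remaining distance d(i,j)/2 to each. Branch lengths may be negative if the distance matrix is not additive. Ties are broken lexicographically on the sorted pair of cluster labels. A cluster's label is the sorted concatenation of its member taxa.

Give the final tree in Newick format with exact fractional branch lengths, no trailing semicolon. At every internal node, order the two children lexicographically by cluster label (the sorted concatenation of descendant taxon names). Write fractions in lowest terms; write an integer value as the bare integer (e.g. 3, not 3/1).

((((C:65/6,(F:3/2,S:9/2):37/6):83/16,G:145/16):55/16,H:31/16):97/32,Q:97/32)

1. join F+S (d=6, Q=-162) ⇒ FS; edges |F|=3/2, |S|=9/2
  updated: d(C,FS)=17, d(FS,G)=43/2, d(FS,H)=18, d(FS,Q)=37/2
2. join C+FS (d=17, Q=-113) ⇒ CFS; edges |C|=65/6, |FS|=37/6
  updated: d(CFS,G)=57/4, d(CFS,H)=11, d(CFS,Q)=57/4
3. join CFS+G (d=57/4, Q=-233/4) ⇒ CFGS; edges |CFS|=83/16, |G|=145/16
  updated: d(CFGS,H)=43/8, d(CFGS,Q)=19/2
4. join CFGS+H (d=43/8, Q=-183/8) ⇒ CFGHS; edges |CFGS|=55/16, |H|=31/16
  updated: d(CFGHS,Q)=97/16
5. join CFGHS+Q (d=97/16) ⇒ CFGHQS; edges |CFGHS|=97/32, |Q|=97/32
final tree: ((((C:65/6,(F:3/2,S:9/2):37/6):83/16,G:145/16):55/16,H:31/16):97/32,Q:97/32)
total length: 779/16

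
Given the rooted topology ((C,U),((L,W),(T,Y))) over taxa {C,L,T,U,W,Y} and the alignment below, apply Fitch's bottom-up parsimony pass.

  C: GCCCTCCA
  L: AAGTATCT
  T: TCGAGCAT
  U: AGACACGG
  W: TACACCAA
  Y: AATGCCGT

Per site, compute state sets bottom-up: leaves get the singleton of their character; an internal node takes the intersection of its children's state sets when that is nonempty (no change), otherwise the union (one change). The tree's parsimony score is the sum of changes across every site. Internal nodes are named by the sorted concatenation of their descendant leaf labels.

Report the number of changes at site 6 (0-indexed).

site 0, node CU: C={G} ∪ U={A} → {A,G} (+1)
site 0, node LW: L={A} ∪ W={T} → {A,T} (+1)
site 0, node TY: T={T} ∪ Y={A} → {A,T} (+1)
site 0, node LTWY: LW={A,T} ∩ TY={A,T} → {A,T} (+0)
site 0, node CLTUWY: CU={A,G} ∩ LTWY={A,T} → {A} (+0)
site 1, node CU: C={C} ∪ U={G} → {C,G} (+1)
site 1, node LW: L={A} ∩ W={A} → {A} (+0)
site 1, node TY: T={C} ∪ Y={A} → {A,C} (+1)
site 1, node LTWY: LW={A} ∩ TY={A,C} → {A} (+0)
site 1, node CLTUWY: CU={C,G} ∪ LTWY={A} → {A,C,G} (+1)
site 2, node CU: C={C} ∪ U={A} → {A,C} (+1)
site 2, node LW: L={G} ∪ W={C} → {C,G} (+1)
site 2, node TY: T={G} ∪ Y={T} → {G,T} (+1)
site 2, node LTWY: LW={C,G} ∩ TY={G,T} → {G} (+0)
site 2, node CLTUWY: CU={A,C} ∪ LTWY={G} → {A,C,G} (+1)
site 3, node CU: C={C} ∩ U={C} → {C} (+0)
site 3, node LW: L={T} ∪ W={A} → {A,T} (+1)
site 3, node TY: T={A} ∪ Y={G} → {A,G} (+1)
site 3, node LTWY: LW={A,T} ∩ TY={A,G} → {A} (+0)
site 3, node CLTUWY: CU={C} ∪ LTWY={A} → {A,C} (+1)
site 4, node CU: C={T} ∪ U={A} → {A,T} (+1)
site 4, node LW: L={A} ∪ W={C} → {A,C} (+1)
site 4, node TY: T={G} ∪ Y={C} → {C,G} (+1)
site 4, node LTWY: LW={A,C} ∩ TY={C,G} → {C} (+0)
site 4, node CLTUWY: CU={A,T} ∪ LTWY={C} → {A,C,T} (+1)
site 5, node CU: C={C} ∩ U={C} → {C} (+0)
site 5, node LW: L={T} ∪ W={C} → {C,T} (+1)
site 5, node TY: T={C} ∩ Y={C} → {C} (+0)
site 5, node LTWY: LW={C,T} ∩ TY={C} → {C} (+0)
site 5, node CLTUWY: CU={C} ∩ LTWY={C} → {C} (+0)
site 6, node CU: C={C} ∪ U={G} → {C,G} (+1)
site 6, node LW: L={C} ∪ W={A} → {A,C} (+1)
site 6, node TY: T={A} ∪ Y={G} → {A,G} (+1)
site 6, node LTWY: LW={A,C} ∩ TY={A,G} → {A} (+0)
site 6, node CLTUWY: CU={C,G} ∪ LTWY={A} → {A,C,G} (+1)
site 7, node CU: C={A} ∪ U={G} → {A,G} (+1)
site 7, node LW: L={T} ∪ W={A} → {A,T} (+1)
site 7, node TY: T={T} ∩ Y={T} → {T} (+0)
site 7, node LTWY: LW={A,T} ∩ TY={T} → {T} (+0)
site 7, node CLTUWY: CU={A,G} ∪ LTWY={T} → {A,G,T} (+1)
per-site changes: [3, 3, 4, 3, 4, 1, 4, 3]; total = 25

4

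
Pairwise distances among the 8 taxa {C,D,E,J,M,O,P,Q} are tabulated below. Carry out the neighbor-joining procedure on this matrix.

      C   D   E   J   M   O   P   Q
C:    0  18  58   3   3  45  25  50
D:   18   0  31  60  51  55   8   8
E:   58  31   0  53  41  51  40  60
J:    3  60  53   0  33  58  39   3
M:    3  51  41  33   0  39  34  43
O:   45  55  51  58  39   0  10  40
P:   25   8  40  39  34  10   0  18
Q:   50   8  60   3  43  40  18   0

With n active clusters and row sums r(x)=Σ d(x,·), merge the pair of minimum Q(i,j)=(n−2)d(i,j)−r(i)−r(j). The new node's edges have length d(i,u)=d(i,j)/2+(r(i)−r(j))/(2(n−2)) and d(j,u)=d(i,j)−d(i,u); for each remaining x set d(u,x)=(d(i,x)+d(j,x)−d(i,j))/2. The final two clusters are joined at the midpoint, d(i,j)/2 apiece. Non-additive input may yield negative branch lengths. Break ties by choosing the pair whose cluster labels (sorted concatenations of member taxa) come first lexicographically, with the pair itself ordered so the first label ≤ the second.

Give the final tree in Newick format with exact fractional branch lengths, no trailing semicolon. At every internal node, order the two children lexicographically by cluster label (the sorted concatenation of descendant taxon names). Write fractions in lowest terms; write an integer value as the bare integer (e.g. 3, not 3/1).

((((C:-31/20,M:91/20):209/16,(J:15/4,Q:-3/4):259/16):81/16,(D:83/12,E:289/12):111/16):177/32,(O:131/8,P:-51/8):177/32)

1. join J+Q (d=3, Q=-453) ⇒ JQ; edges |J|=15/4, |Q|=-3/4
  updated: d(C,JQ)=25, d(D,JQ)=65/2, d(E,JQ)=55, d(JQ,M)=73/2, d(JQ,O)=95/2, d(JQ,P)=27
2. join C+M (d=3, Q=-727/2) ⇒ CM; edges |C|=-31/20, |M|=91/20
  updated: d(CM,D)=33, d(CM,E)=48, d(CM,JQ)=117/4, d(CM,O)=81/2, d(CM,P)=28
3. join O+P (d=10, Q=-277) ⇒ OP; edges |O|=131/8, |P|=-51/8
  updated: d(CM,OP)=117/4, d(D,OP)=53/2, d(E,OP)=81/2, d(JQ,OP)=129/4
4. join D+E (d=31, Q=-409/2) ⇒ DE; edges |D|=83/12, |E|=289/12
  updated: d(CM,DE)=25, d(DE,JQ)=113/4, d(DE,OP)=18
5. join CM+JQ (d=117/4, Q=-459/4) ⇒ CJMQ; edges |CM|=209/16, |JQ|=259/16
  updated: d(CJMQ,DE)=12, d(CJMQ,OP)=129/8
6. join CJMQ+DE (d=12, Q=-369/8) ⇒ CDEJMQ; edges |CJMQ|=81/16, |DE|=111/16
  updated: d(CDEJMQ,OP)=177/16
7. join CDEJMQ+OP (d=177/16) ⇒ CDEJMOPQ; edges |CDEJMQ|=177/32, |OP|=177/32
final tree: ((((C:-31/20,M:91/20):209/16,(J:15/4,Q:-3/4):259/16):81/16,(D:83/12,E:289/12):111/16):177/32,(O:131/8,P:-51/8):177/32)
total length: 1589/16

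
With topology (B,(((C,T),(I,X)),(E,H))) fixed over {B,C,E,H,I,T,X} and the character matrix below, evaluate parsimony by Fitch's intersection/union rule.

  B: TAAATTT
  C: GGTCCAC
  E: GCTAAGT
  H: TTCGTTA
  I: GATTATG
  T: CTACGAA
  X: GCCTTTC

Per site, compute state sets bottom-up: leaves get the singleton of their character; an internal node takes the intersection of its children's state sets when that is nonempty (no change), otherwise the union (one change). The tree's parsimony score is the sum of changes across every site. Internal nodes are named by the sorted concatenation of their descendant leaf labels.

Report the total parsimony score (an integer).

[col 0] CT: children C:{G}, T:{C} ∪→ {C,G}; cost 1
[col 0] IX: children I:{G}, X:{G} ∩→ {G}; cost 0
[col 0] CITX: children CT:{C,G}, IX:{G} ∩→ {G}; cost 0
[col 0] EH: children E:{G}, H:{T} ∪→ {G,T}; cost 1
[col 0] CEHITX: children CITX:{G}, EH:{G,T} ∩→ {G}; cost 0
[col 0] BCEHITX: children B:{T}, CEHITX:{G} ∪→ {G,T}; cost 1
[col 1] CT: children C:{G}, T:{T} ∪→ {G,T}; cost 1
[col 1] IX: children I:{A}, X:{C} ∪→ {A,C}; cost 1
[col 1] CITX: children CT:{G,T}, IX:{A,C} ∪→ {A,C,G,T}; cost 1
[col 1] EH: children E:{C}, H:{T} ∪→ {C,T}; cost 1
[col 1] CEHITX: children CITX:{A,C,G,T}, EH:{C,T} ∩→ {C,T}; cost 0
[col 1] BCEHITX: children B:{A}, CEHITX:{C,T} ∪→ {A,C,T}; cost 1
[col 2] CT: children C:{T}, T:{A} ∪→ {A,T}; cost 1
[col 2] IX: children I:{T}, X:{C} ∪→ {C,T}; cost 1
[col 2] CITX: children CT:{A,T}, IX:{C,T} ∩→ {T}; cost 0
[col 2] EH: children E:{T}, H:{C} ∪→ {C,T}; cost 1
[col 2] CEHITX: children CITX:{T}, EH:{C,T} ∩→ {T}; cost 0
[col 2] BCEHITX: children B:{A}, CEHITX:{T} ∪→ {A,T}; cost 1
[col 3] CT: children C:{C}, T:{C} ∩→ {C}; cost 0
[col 3] IX: children I:{T}, X:{T} ∩→ {T}; cost 0
[col 3] CITX: children CT:{C}, IX:{T} ∪→ {C,T}; cost 1
[col 3] EH: children E:{A}, H:{G} ∪→ {A,G}; cost 1
[col 3] CEHITX: children CITX:{C,T}, EH:{A,G} ∪→ {A,C,G,T}; cost 1
[col 3] BCEHITX: children B:{A}, CEHITX:{A,C,G,T} ∩→ {A}; cost 0
[col 4] CT: children C:{C}, T:{G} ∪→ {C,G}; cost 1
[col 4] IX: children I:{A}, X:{T} ∪→ {A,T}; cost 1
[col 4] CITX: children CT:{C,G}, IX:{A,T} ∪→ {A,C,G,T}; cost 1
[col 4] EH: children E:{A}, H:{T} ∪→ {A,T}; cost 1
[col 4] CEHITX: children CITX:{A,C,G,T}, EH:{A,T} ∩→ {A,T}; cost 0
[col 4] BCEHITX: children B:{T}, CEHITX:{A,T} ∩→ {T}; cost 0
[col 5] CT: children C:{A}, T:{A} ∩→ {A}; cost 0
[col 5] IX: children I:{T}, X:{T} ∩→ {T}; cost 0
[col 5] CITX: children CT:{A}, IX:{T} ∪→ {A,T}; cost 1
[col 5] EH: children E:{G}, H:{T} ∪→ {G,T}; cost 1
[col 5] CEHITX: children CITX:{A,T}, EH:{G,T} ∩→ {T}; cost 0
[col 5] BCEHITX: children B:{T}, CEHITX:{T} ∩→ {T}; cost 0
[col 6] CT: children C:{C}, T:{A} ∪→ {A,C}; cost 1
[col 6] IX: children I:{G}, X:{C} ∪→ {C,G}; cost 1
[col 6] CITX: children CT:{A,C}, IX:{C,G} ∩→ {C}; cost 0
[col 6] EH: children E:{T}, H:{A} ∪→ {A,T}; cost 1
[col 6] CEHITX: children CITX:{C}, EH:{A,T} ∪→ {A,C,T}; cost 1
[col 6] BCEHITX: children B:{T}, CEHITX:{A,C,T} ∩→ {T}; cost 0
per-site changes: [3, 5, 4, 3, 4, 2, 4]; total = 25

25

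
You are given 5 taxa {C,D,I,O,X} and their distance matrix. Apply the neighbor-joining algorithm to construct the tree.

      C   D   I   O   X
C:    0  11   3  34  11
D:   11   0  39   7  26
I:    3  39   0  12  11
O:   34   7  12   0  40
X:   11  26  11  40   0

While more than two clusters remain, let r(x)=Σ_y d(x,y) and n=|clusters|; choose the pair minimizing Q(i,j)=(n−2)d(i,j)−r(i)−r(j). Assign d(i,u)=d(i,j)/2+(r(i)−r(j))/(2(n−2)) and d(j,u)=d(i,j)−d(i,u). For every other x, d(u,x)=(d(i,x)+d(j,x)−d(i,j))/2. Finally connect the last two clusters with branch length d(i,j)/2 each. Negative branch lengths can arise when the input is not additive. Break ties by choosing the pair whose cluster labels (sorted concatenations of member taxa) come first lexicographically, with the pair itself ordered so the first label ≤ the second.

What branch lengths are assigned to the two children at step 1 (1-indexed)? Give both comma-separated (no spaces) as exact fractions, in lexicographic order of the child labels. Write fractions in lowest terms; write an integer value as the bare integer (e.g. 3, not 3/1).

11/6,31/6

step 1: merge (D,O) at d=7, Q=-155; branch lengths D→11/6, O→31/6; new cluster DO
  updated: d(C,DO)=19, d(DO,I)=22, d(DO,X)=59/2
step 2: merge (C,DO) at d=19, Q=-131/2; branch lengths C→1/8, DO→151/8; new cluster CDO
  updated: d(CDO,I)=3, d(CDO,X)=43/4
step 3: merge (CDO,I) at d=3, Q=-99/4; branch lengths CDO→11/8, I→13/8; new cluster CDIO
  updated: d(CDIO,X)=75/8
step 4: merge (CDIO,X) at d=75/8; branch lengths CDIO→75/16, X→75/16; new cluster CDIOX
final tree: (((C:1/8,(D:11/6,O:31/6):151/8):11/8,I:13/8):75/16,X:75/16)
total length: 307/8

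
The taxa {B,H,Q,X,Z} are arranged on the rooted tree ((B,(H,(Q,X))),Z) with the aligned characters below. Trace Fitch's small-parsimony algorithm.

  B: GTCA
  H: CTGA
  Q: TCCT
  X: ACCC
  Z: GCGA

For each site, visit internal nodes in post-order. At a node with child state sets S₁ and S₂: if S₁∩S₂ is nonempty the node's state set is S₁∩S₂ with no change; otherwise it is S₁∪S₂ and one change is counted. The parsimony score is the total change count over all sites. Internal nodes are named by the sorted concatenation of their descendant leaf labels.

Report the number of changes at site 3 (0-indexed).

site 0, node QX: Q={T} ∪ X={A} → {A,T} (+1)
site 0, node HQX: H={C} ∪ QX={A,T} → {A,C,T} (+1)
site 0, node BHQX: B={G} ∪ HQX={A,C,T} → {A,C,G,T} (+1)
site 0, node BHQXZ: BHQX={A,C,G,T} ∩ Z={G} → {G} (+0)
site 1, node QX: Q={C} ∩ X={C} → {C} (+0)
site 1, node HQX: H={T} ∪ QX={C} → {C,T} (+1)
site 1, node BHQX: B={T} ∩ HQX={C,T} → {T} (+0)
site 1, node BHQXZ: BHQX={T} ∪ Z={C} → {C,T} (+1)
site 2, node QX: Q={C} ∩ X={C} → {C} (+0)
site 2, node HQX: H={G} ∪ QX={C} → {C,G} (+1)
site 2, node BHQX: B={C} ∩ HQX={C,G} → {C} (+0)
site 2, node BHQXZ: BHQX={C} ∪ Z={G} → {C,G} (+1)
site 3, node QX: Q={T} ∪ X={C} → {C,T} (+1)
site 3, node HQX: H={A} ∪ QX={C,T} → {A,C,T} (+1)
site 3, node BHQX: B={A} ∩ HQX={A,C,T} → {A} (+0)
site 3, node BHQXZ: BHQX={A} ∩ Z={A} → {A} (+0)
per-site changes: [3, 2, 2, 2]; total = 9

2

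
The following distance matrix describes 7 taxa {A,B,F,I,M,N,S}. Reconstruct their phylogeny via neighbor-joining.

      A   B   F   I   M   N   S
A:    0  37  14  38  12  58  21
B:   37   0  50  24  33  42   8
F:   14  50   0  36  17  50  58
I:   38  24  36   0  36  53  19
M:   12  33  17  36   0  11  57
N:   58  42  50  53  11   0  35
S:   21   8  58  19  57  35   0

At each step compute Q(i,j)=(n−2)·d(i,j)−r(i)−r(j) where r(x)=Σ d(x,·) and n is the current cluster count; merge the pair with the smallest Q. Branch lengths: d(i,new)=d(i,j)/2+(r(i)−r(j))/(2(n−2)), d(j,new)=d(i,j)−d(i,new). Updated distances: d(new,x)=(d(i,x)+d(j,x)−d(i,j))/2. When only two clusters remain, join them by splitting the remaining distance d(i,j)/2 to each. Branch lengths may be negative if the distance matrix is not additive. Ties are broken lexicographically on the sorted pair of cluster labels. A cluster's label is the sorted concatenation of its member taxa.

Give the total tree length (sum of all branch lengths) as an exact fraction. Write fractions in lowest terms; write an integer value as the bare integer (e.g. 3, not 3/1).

1369/16

1. join M+N (d=11, Q=-360) ⇒ MN; edges |M|=-14/5, |N|=69/5
  updated: d(A,MN)=59/2, d(B,MN)=32, d(F,MN)=28, d(I,MN)=39, d(MN,S)=81/2
2. join A+F (d=14, Q=-539/2) ⇒ AF; edges |A|=19/16, |F|=205/16
  updated: d(AF,B)=73/2, d(AF,I)=30, d(AF,MN)=87/4, d(AF,S)=65/2
3. join AF+MN (d=87/4, Q=-755/4) ⇒ AFMN; edges |AF|=211/24, |MN|=311/24
  updated: d(AFMN,B)=187/8, d(AFMN,I)=189/8, d(AFMN,S)=205/8
4. join AFMN+I (d=189/8, Q=-92) ⇒ AFIMN; edges |AFMN|=213/16, |I|=165/16
  updated: d(AFIMN,B)=95/8, d(AFIMN,S)=21/2
5. join AFIMN+B (d=95/8, Q=-243/8) ⇒ ABFIMN; edges |AFIMN|=115/16, |B|=75/16
  updated: d(ABFIMN,S)=53/16
6. join ABFIMN+S (d=53/16) ⇒ ABFIMNS; edges |ABFIMN|=53/32, |S|=53/32
final tree: (((((A:19/16,F:205/16):211/24,(M:-14/5,N:69/5):311/24):213/16,I:165/16):115/16,B:75/16):53/32,S:53/32)
total length: 1369/16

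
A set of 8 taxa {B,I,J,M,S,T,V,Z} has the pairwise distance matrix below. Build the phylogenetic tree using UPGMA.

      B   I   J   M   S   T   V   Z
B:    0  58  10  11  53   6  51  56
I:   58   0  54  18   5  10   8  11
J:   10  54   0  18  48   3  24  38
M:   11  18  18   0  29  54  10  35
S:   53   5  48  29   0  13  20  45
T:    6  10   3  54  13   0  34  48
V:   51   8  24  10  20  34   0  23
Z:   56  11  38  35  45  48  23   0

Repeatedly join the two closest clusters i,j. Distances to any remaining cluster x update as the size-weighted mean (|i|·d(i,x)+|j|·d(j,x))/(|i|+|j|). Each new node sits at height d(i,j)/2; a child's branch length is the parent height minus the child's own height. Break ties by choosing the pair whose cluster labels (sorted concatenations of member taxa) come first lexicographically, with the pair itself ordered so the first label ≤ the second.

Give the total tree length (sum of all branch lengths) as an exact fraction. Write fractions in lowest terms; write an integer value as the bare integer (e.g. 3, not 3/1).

597/8

iteration 1: select J,T (d=3); attach at lengths (3/2, 3/2); label the merged cluster JT
  updated: d(B,JT)=8, d(I,JT)=32, d(JT,M)=36, d(JT,S)=61/2, d(JT,V)=29, d(JT,Z)=43
iteration 2: select I,S (d=5); attach at lengths (5/2, 5/2); label the merged cluster IS
  updated: d(B,IS)=111/2, d(IS,JT)=125/4, d(IS,M)=47/2, d(IS,V)=14, d(IS,Z)=28
iteration 3: select B,JT (d=8); attach at lengths (4, 5/2); label the merged cluster BJT
  updated: d(BJT,IS)=118/3, d(BJT,M)=83/3, d(BJT,V)=109/3, d(BJT,Z)=142/3
iteration 4: select M,V (d=10); attach at lengths (5, 5); label the merged cluster MV
  updated: d(BJT,MV)=32, d(IS,MV)=75/4, d(MV,Z)=29
iteration 5: select IS,MV (d=75/4); attach at lengths (55/8, 35/8); label the merged cluster IMSV
  updated: d(BJT,IMSV)=107/3, d(IMSV,Z)=57/2
iteration 6: select IMSV,Z (d=57/2); attach at lengths (39/8, 57/4); label the merged cluster IMSVZ
  updated: d(BJT,IMSVZ)=38
iteration 7: select BJT,IMSVZ (d=38); attach at lengths (15, 19/4); label the merged cluster BIJMSTVZ
final tree: ((B:4,(J:3/2,T:3/2):5/2):15,(((I:5/2,S:5/2):55/8,(M:5,V:5):35/8):39/8,Z:57/4):19/4)
total length: 597/8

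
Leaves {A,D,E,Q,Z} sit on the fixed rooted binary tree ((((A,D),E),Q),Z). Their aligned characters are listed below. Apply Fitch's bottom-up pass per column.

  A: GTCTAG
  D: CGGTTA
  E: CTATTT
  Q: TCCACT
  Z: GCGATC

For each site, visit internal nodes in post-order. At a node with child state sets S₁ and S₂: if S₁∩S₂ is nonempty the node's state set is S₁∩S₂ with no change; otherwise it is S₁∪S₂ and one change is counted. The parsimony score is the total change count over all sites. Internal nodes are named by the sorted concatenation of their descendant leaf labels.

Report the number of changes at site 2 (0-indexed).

3

AD@0: {G} ∪ {C} = {C,G} (union, +1)
ADE@0: {C,G} ∩ {C} = {C} (intersection, +0)
ADEQ@0: {C} ∪ {T} = {C,T} (union, +1)
ADEQZ@0: {C,T} ∪ {G} = {C,G,T} (union, +1)
AD@1: {T} ∪ {G} = {G,T} (union, +1)
ADE@1: {G,T} ∩ {T} = {T} (intersection, +0)
ADEQ@1: {T} ∪ {C} = {C,T} (union, +1)
ADEQZ@1: {C,T} ∩ {C} = {C} (intersection, +0)
AD@2: {C} ∪ {G} = {C,G} (union, +1)
ADE@2: {C,G} ∪ {A} = {A,C,G} (union, +1)
ADEQ@2: {A,C,G} ∩ {C} = {C} (intersection, +0)
ADEQZ@2: {C} ∪ {G} = {C,G} (union, +1)
AD@3: {T} ∩ {T} = {T} (intersection, +0)
ADE@3: {T} ∩ {T} = {T} (intersection, +0)
ADEQ@3: {T} ∪ {A} = {A,T} (union, +1)
ADEQZ@3: {A,T} ∩ {A} = {A} (intersection, +0)
AD@4: {A} ∪ {T} = {A,T} (union, +1)
ADE@4: {A,T} ∩ {T} = {T} (intersection, +0)
ADEQ@4: {T} ∪ {C} = {C,T} (union, +1)
ADEQZ@4: {C,T} ∩ {T} = {T} (intersection, +0)
AD@5: {G} ∪ {A} = {A,G} (union, +1)
ADE@5: {A,G} ∪ {T} = {A,G,T} (union, +1)
ADEQ@5: {A,G,T} ∩ {T} = {T} (intersection, +0)
ADEQZ@5: {T} ∪ {C} = {C,T} (union, +1)
per-site changes: [3, 2, 3, 1, 2, 3]; total = 14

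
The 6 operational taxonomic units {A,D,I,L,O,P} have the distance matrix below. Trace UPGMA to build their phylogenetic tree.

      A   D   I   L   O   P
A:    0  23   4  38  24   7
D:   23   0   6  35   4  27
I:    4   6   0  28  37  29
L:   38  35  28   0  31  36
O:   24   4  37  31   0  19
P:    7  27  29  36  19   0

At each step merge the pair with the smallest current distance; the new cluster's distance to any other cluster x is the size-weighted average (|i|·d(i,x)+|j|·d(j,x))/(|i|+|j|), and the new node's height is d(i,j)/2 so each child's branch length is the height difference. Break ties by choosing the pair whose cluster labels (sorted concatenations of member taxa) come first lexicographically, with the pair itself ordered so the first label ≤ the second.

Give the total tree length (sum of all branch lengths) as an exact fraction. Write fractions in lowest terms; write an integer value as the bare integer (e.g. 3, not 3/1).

869/15

iteration 1: select A,I (d=4); attach at lengths (2, 2); label the merged cluster AI
  updated: d(AI,D)=29/2, d(AI,L)=33, d(AI,O)=61/2, d(AI,P)=18
iteration 2: select D,O (d=4); attach at lengths (2, 2); label the merged cluster DO
  updated: d(AI,DO)=45/2, d(DO,L)=33, d(DO,P)=23
iteration 3: select AI,P (d=18); attach at lengths (7, 9); label the merged cluster AIP
  updated: d(AIP,DO)=68/3, d(AIP,L)=34
iteration 4: select AIP,DO (d=68/3); attach at lengths (7/3, 28/3); label the merged cluster ADIOP
  updated: d(ADIOP,L)=168/5
iteration 5: select ADIOP,L (d=168/5); attach at lengths (82/15, 84/5); label the merged cluster ADILOP
final tree: ((((A:2,I:2):7,P:9):7/3,(D:2,O:2):28/3):82/15,L:84/5)
total length: 869/15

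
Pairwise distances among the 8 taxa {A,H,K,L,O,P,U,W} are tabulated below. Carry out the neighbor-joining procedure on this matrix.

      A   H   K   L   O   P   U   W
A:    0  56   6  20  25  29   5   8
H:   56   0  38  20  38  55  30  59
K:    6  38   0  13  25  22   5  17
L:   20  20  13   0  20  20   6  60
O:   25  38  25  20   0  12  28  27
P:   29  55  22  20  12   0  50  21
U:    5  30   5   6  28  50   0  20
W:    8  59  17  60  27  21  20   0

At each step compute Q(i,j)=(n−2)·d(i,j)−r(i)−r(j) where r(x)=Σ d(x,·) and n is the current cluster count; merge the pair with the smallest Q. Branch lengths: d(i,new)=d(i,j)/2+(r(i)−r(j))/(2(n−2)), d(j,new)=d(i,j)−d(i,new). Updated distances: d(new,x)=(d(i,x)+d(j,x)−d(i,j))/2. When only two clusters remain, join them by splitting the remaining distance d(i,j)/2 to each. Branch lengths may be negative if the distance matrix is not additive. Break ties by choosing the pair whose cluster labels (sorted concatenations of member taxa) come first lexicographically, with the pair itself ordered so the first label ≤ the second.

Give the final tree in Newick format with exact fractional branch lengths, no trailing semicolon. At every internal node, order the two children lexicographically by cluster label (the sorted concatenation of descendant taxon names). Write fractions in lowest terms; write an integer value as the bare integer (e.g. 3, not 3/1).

(((A:69/64,(((H:257/12,L:-17/12):317/32,U:-61/32):341/48,K:-41/48):323/64):283/64,(O:69/20,P:171/20):711/64):441/128,W:441/128)

step 1: merge (H,L) at d=20, Q=-335; branch lengths H→257/12, L→-17/12; new cluster HL
  updated: d(A,HL)=28, d(HL,K)=31/2, d(HL,O)=19, d(HL,P)=55/2, d(HL,U)=8, d(HL,W)=99/2
step 2: merge (O,P) at d=12, Q=-475/2; branch lengths O→69/20, P→171/20; new cluster OP
  updated: d(A,OP)=21, d(HL,OP)=69/4, d(K,OP)=35/2, d(OP,U)=33, d(OP,W)=18
step 3: merge (HL,U) at d=8, Q=-629/4; branch lengths HL→317/32, U→-61/32; new cluster HLU
  updated: d(A,HLU)=25/2, d(HLU,K)=25/4, d(HLU,OP)=169/8, d(HLU,W)=123/4
step 4: merge (HLU,K) at d=25/4, Q=-789/8; branch lengths HLU→341/48, K→-41/48; new cluster HKLU
  updated: d(A,HKLU)=49/8, d(HKLU,OP)=259/16, d(HKLU,W)=83/4
step 5: merge (A,HKLU) at d=49/8, Q=-1055/16; branch lengths A→69/64, HKLU→323/64; new cluster AHKLU
  updated: d(AHKLU,OP)=497/32, d(AHKLU,W)=181/16
step 6: merge (AHKLU,OP) at d=497/32, Q=-1435/32; branch lengths AHKLU→283/64, OP→711/64; new cluster AHKLOPU
  updated: d(AHKLOPU,W)=441/64
step 7: merge (AHKLOPU,W) at d=441/64; branch lengths AHKLOPU→441/128, W→441/128; new cluster AHKLOPUW
final tree: (((A:69/64,(((H:257/12,L:-17/12):317/32,U:-61/32):341/48,K:-41/48):323/64):283/64,(O:69/20,P:171/20):711/64):441/128,W:441/128)
total length: 4787/64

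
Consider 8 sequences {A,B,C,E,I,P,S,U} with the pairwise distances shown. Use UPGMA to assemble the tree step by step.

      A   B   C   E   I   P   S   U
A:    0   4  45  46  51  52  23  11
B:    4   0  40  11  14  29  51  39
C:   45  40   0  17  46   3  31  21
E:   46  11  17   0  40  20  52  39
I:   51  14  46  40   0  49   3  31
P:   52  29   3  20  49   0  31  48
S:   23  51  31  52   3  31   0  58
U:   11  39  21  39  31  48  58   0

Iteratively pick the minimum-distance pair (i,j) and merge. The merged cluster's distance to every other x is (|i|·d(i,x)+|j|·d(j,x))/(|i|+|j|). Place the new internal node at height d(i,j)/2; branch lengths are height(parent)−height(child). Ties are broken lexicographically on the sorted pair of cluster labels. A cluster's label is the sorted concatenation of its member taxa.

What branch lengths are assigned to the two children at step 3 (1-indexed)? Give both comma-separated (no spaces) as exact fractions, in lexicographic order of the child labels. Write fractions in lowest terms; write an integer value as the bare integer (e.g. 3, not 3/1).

2,2

iteration 1: select C,P (d=3); attach at lengths (3/2, 3/2); label the merged cluster CP
  updated: d(A,CP)=97/2, d(B,CP)=69/2, d(CP,E)=37/2, d(CP,I)=95/2, d(CP,S)=31, d(CP,U)=69/2
iteration 2: select I,S (d=3); attach at lengths (3/2, 3/2); label the merged cluster IS
  updated: d(A,IS)=37, d(B,IS)=65/2, d(CP,IS)=157/4, d(E,IS)=46, d(IS,U)=89/2
iteration 3: select A,B (d=4); attach at lengths (2, 2); label the merged cluster AB
  updated: d(AB,CP)=83/2, d(AB,E)=57/2, d(AB,IS)=139/4, d(AB,U)=25
iteration 4: select CP,E (d=37/2); attach at lengths (31/4, 37/4); label the merged cluster CEP
  updated: d(AB,CEP)=223/6, d(CEP,IS)=83/2, d(CEP,U)=36
iteration 5: select AB,U (d=25); attach at lengths (21/2, 25/2); label the merged cluster ABU
  updated: d(ABU,CEP)=331/9, d(ABU,IS)=38
iteration 6: select ABU,CEP (d=331/9); attach at lengths (53/9, 329/36); label the merged cluster ABCEPU
  updated: d(ABCEPU,IS)=159/4
iteration 7: select ABCEPU,IS (d=159/4); attach at lengths (107/72, 147/8); label the merged cluster ABCEIPSU
final tree: ((((A:2,B:2):21/2,U:25/2):53/9,((C:3/2,P:3/2):31/4,E:37/4):329/36):107/72,(I:3/2,S:3/2):147/8)
total length: 764/9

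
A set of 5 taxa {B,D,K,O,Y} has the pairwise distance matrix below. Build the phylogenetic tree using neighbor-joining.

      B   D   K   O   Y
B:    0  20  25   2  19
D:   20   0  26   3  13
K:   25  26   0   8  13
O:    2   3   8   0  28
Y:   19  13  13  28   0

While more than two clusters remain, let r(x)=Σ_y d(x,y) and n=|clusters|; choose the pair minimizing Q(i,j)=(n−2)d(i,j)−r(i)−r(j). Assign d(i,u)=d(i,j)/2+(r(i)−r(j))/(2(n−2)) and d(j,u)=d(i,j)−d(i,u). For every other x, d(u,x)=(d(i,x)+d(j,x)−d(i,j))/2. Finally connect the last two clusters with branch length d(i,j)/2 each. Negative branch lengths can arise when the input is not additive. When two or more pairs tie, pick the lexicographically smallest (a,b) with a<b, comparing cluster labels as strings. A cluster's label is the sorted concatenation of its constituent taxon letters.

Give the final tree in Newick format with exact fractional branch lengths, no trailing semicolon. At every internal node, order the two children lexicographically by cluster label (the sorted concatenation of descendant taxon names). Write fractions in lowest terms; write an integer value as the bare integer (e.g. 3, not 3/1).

step 1: merge (K,Y) at d=13, Q=-106; branch lengths K→19/3, Y→20/3; new cluster KY
  updated: d(B,KY)=31/2, d(D,KY)=13, d(KY,O)=23/2
step 2: merge (B,O) at d=2, Q=-50; branch lengths B→25/4, O→-17/4; new cluster BO
  updated: d(BO,D)=21/2, d(BO,KY)=25/2
step 3: merge (BO,D) at d=21/2, Q=-36; branch lengths BO→5, D→11/2; new cluster BDO
  updated: d(BDO,KY)=15/2
step 4: merge (BDO,KY) at d=15/2; branch lengths BDO→15/4, KY→15/4; new cluster BDKOY
final tree: (((B:25/4,O:-17/4):5,D:11/2):15/4,(K:19/3,Y:20/3):15/4)
total length: 33

(((B:25/4,O:-17/4):5,D:11/2):15/4,(K:19/3,Y:20/3):15/4)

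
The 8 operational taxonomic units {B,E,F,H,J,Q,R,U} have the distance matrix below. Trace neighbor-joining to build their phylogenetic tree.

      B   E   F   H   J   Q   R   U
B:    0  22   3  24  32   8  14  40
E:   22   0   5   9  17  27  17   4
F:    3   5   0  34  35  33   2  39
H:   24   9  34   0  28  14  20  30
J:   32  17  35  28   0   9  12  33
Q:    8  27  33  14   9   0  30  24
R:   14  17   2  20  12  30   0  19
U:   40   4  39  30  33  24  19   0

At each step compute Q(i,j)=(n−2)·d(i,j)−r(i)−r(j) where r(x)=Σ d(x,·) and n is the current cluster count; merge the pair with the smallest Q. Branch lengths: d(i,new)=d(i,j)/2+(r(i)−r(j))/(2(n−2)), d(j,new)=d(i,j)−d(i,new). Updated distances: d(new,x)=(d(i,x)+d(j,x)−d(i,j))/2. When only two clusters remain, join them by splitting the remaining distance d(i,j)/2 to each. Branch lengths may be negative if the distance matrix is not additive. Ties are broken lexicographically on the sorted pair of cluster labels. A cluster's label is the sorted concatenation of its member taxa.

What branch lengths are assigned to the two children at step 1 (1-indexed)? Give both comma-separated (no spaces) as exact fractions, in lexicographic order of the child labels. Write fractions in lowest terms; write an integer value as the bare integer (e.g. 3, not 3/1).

5/6,13/6

iteration 1: select B,F (d=3, Q=-276); attach at lengths (5/6, 13/6); label the merged cluster BF
  updated: d(BF,E)=12, d(BF,H)=55/2, d(BF,J)=32, d(BF,Q)=19, d(BF,R)=13/2, d(BF,U)=38
iteration 2: select E,U (d=4, Q=-214); attach at lengths (-21/5, 41/5); label the merged cluster EU
  updated: d(BF,EU)=23, d(EU,H)=35/2, d(EU,J)=23, d(EU,Q)=47/2, d(EU,R)=16
iteration 3: select BF,R (d=13/2, Q=-333/2); attach at lengths (99/16, 5/16); label the merged cluster BFR
  updated: d(BFR,EU)=65/4, d(BFR,H)=41/2, d(BFR,J)=75/4, d(BFR,Q)=85/4
iteration 4: select J,Q (d=9, Q=-239/2); attach at lengths (19/3, 8/3); label the merged cluster JQ
  updated: d(BFR,JQ)=31/2, d(EU,JQ)=75/4, d(H,JQ)=33/2
iteration 5: select BFR,EU (d=65/4, Q=-289/4); attach at lengths (129/16, 131/16); label the merged cluster BEFRU
  updated: d(BEFRU,H)=87/8, d(BEFRU,JQ)=9
iteration 6: select BEFRU,H (d=87/8, Q=-291/8); attach at lengths (27/16, 147/16); label the merged cluster BEFHRU
  updated: d(BEFHRU,JQ)=117/16
iteration 7: select BEFHRU,JQ (d=117/16); attach at lengths (117/32, 117/32); label the merged cluster BEFHJQRU
final tree: (((((B:5/6,F:13/6):99/16,R:5/16):129/16,(E:-21/5,U:41/5):131/16):27/16,H:147/16):117/32,(J:19/3,Q:8/3):117/32)
total length: 911/16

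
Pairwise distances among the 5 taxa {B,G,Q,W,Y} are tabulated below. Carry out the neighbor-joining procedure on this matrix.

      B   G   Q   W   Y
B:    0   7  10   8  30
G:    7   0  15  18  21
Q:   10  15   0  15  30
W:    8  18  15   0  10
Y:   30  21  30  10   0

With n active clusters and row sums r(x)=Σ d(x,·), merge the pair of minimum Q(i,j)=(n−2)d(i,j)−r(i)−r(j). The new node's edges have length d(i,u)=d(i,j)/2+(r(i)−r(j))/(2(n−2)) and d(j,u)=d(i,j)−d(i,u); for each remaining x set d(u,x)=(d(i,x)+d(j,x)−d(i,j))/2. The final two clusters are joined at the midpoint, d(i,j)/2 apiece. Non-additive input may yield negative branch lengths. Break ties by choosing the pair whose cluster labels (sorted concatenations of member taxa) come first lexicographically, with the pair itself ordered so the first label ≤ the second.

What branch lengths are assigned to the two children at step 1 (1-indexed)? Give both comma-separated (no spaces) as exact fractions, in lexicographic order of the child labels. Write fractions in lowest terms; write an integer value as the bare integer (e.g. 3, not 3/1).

1. join W+Y (d=10, Q=-112) ⇒ WY; edges |W|=-5/3, |Y|=35/3
  updated: d(B,WY)=14, d(G,WY)=29/2, d(Q,WY)=35/2
2. join B+G (d=7, Q=-107/2) ⇒ BG; edges |B|=17/8, |G|=39/8
  updated: d(BG,Q)=9, d(BG,WY)=43/4
3. join BG+Q (d=9, Q=-149/4) ⇒ BGQ; edges |BG|=9/8, |Q|=63/8
  updated: d(BGQ,WY)=77/8
4. join BGQ+WY (d=77/8) ⇒ BGQWY; edges |BGQ|=77/16, |WY|=77/16
final tree: (((B:17/8,G:39/8):9/8,Q:63/8):77/16,(W:-5/3,Y:35/3):77/16)
total length: 285/8

-5/3,35/3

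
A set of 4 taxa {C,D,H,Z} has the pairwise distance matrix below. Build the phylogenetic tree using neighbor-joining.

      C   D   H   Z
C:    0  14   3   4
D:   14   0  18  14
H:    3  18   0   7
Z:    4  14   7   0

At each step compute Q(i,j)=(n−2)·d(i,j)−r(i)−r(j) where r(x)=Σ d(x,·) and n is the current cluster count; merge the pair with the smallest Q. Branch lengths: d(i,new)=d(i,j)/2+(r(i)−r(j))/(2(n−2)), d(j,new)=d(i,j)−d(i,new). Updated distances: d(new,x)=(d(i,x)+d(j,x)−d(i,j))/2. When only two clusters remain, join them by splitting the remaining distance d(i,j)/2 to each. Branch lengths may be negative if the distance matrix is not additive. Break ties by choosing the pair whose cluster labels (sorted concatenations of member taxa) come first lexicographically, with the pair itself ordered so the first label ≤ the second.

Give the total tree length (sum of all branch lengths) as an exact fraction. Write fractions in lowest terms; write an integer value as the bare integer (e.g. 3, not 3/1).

iteration 1: select C,H (d=3, Q=-43); attach at lengths (-1/4, 13/4); label the merged cluster CH
  updated: d(CH,D)=29/2, d(CH,Z)=4
iteration 2: select CH,D (d=29/2, Q=-65/2); attach at lengths (9/4, 49/4); label the merged cluster CDH
  updated: d(CDH,Z)=7/4
iteration 3: select CDH,Z (d=7/4); attach at lengths (7/8, 7/8); label the merged cluster CDHZ
final tree: (((C:-1/4,H:13/4):9/4,D:49/4):7/8,Z:7/8)
total length: 77/4

77/4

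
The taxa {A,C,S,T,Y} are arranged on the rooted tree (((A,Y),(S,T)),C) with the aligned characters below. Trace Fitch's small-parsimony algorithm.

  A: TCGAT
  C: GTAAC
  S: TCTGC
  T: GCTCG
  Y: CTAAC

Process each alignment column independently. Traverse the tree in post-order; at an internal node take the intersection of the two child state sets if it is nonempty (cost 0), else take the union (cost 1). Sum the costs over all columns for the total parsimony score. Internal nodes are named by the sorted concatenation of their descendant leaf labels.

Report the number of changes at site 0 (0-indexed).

site 0, node AY: A={T} ∪ Y={C} → {C,T} (+1)
site 0, node ST: S={T} ∪ T={G} → {G,T} (+1)
site 0, node ASTY: AY={C,T} ∩ ST={G,T} → {T} (+0)
site 0, node ACSTY: ASTY={T} ∪ C={G} → {G,T} (+1)
site 1, node AY: A={C} ∪ Y={T} → {C,T} (+1)
site 1, node ST: S={C} ∩ T={C} → {C} (+0)
site 1, node ASTY: AY={C,T} ∩ ST={C} → {C} (+0)
site 1, node ACSTY: ASTY={C} ∪ C={T} → {C,T} (+1)
site 2, node AY: A={G} ∪ Y={A} → {A,G} (+1)
site 2, node ST: S={T} ∩ T={T} → {T} (+0)
site 2, node ASTY: AY={A,G} ∪ ST={T} → {A,G,T} (+1)
site 2, node ACSTY: ASTY={A,G,T} ∩ C={A} → {A} (+0)
site 3, node AY: A={A} ∩ Y={A} → {A} (+0)
site 3, node ST: S={G} ∪ T={C} → {C,G} (+1)
site 3, node ASTY: AY={A} ∪ ST={C,G} → {A,C,G} (+1)
site 3, node ACSTY: ASTY={A,C,G} ∩ C={A} → {A} (+0)
site 4, node AY: A={T} ∪ Y={C} → {C,T} (+1)
site 4, node ST: S={C} ∪ T={G} → {C,G} (+1)
site 4, node ASTY: AY={C,T} ∩ ST={C,G} → {C} (+0)
site 4, node ACSTY: ASTY={C} ∩ C={C} → {C} (+0)
per-site changes: [3, 2, 2, 2, 2]; total = 11

3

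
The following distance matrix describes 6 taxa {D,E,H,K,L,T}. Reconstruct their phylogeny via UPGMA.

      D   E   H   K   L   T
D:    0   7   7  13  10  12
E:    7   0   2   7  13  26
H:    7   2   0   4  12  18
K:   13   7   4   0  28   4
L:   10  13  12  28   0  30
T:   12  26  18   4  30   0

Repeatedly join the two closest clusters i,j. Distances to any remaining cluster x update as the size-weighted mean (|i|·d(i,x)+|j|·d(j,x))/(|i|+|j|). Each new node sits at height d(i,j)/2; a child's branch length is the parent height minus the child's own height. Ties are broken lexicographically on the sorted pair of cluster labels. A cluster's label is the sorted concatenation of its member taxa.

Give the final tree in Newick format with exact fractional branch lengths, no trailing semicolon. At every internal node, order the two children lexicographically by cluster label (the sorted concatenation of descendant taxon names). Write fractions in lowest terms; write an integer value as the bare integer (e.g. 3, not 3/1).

iteration 1: select E,H (d=2); attach at lengths (1, 1); label the merged cluster EH
  updated: d(D,EH)=7, d(EH,K)=11/2, d(EH,L)=25/2, d(EH,T)=22
iteration 2: select K,T (d=4); attach at lengths (2, 2); label the merged cluster KT
  updated: d(D,KT)=25/2, d(EH,KT)=55/4, d(KT,L)=29
iteration 3: select D,EH (d=7); attach at lengths (7/2, 5/2); label the merged cluster DEH
  updated: d(DEH,KT)=40/3, d(DEH,L)=35/3
iteration 4: select DEH,L (d=35/3); attach at lengths (7/3, 35/6); label the merged cluster DEHL
  updated: d(DEHL,KT)=69/4
iteration 5: select DEHL,KT (d=69/4); attach at lengths (67/24, 53/8); label the merged cluster DEHKLT
final tree: (((D:7/2,(E:1,H:1):5/2):7/3,L:35/6):67/24,(K:2,T:2):53/8)
total length: 355/12

(((D:7/2,(E:1,H:1):5/2):7/3,L:35/6):67/24,(K:2,T:2):53/8)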